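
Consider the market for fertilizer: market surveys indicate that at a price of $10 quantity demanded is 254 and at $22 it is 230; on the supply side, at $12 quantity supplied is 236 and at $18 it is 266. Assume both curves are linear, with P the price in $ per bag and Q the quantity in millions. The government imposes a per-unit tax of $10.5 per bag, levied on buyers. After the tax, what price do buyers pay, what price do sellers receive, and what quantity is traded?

Buyers pay $21.5; sellers receive $11; quantity = 231.

Demand slope: (230 − 254)/(22 − 10) = -2, so Qd = 274 − 2P.
Supply slope: (266 − 236)/(18 − 12) = 5, so Qs = 5P + 176.
Before the tax: set 274 − 2P = 5P + 176 → P* = $14, Q* = 246.
With the tax collected from buyers, demand (in seller-price terms) shifts: Qd = 274 − 2(P + 10.5).
Solving gives Q = 231 with buyers paying $21.5 and sellers receiving $11 (the $10.5 wedge).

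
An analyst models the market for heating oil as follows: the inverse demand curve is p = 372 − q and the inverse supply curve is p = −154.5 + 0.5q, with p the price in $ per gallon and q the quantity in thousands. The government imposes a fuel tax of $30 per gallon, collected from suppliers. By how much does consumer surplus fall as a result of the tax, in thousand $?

Inverting to q(p) form: qd = 372 − p; qs = 2p + 309.
Before the tax: set 372 − p = 2p + 309 → p* = $21, q* = 351.
With the tax collected from suppliers, supply shifts: qs = 2(p − 30) + 309.
Solving gives q = 331 with consumers paying $41 and suppliers receiving $11 (the $30 wedge).
ΔCS is the trapezoid between Q = 331 and Q = 351 of height $20: ½ · (351 + 331) · 20 = $6820.

Consumer surplus falls by $6820 thousand.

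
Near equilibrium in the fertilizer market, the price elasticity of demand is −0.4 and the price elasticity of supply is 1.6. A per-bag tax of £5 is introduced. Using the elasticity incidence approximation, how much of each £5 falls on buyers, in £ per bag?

Buyers bear ≈ £4 per bag.

Incidence ratio: buyers' share ≈ εs / (εs + |εd|) = 1.6 / (1.6 + 0.4) = 0.8.
So buyers bear ≈ 0.8 × £5 = £4; sellers bear £1.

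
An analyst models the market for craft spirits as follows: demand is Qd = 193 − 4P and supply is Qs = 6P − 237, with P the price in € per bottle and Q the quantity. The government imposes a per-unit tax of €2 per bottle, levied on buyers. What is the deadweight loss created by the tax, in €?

Deadweight loss = €4.8.

Without the tax, 193 − 4P = 6P − 237 gives 10P = 430, so P* = €43 and Q* = 21.
With the tax collected from buyers, demand (in seller-price terms) shifts: Qd = 193 − 4(P + 2).
New equilibrium: buyers pay €44.2, suppliers receive €42.2, Q = 16.2. (Wedge: Pb − Ps = 2.)
Quantity falls by |ΔQ| = |21 − 16.2| = 4.8.
DWL = ½ · t · |ΔQ| = ½ · 2 · 4.8 = €4.8.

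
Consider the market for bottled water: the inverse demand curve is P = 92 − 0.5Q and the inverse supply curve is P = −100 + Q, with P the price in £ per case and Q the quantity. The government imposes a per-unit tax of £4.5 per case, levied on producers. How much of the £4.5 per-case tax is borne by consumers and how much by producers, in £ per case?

Inverting to Q(P) form: Qd = 184 − 2P; Qs = P + 100.
Before the tax: set 184 − 2P = P + 100 → P* = £28, Q* = 128.
With the tax collected from producers, supply shifts: Qs = (P − 4.5) + 100.
Solving gives Q = 125 with consumers paying £29.5 and producers receiving £25 (the £4.5 wedge).
Burden on consumers: £1.5; on producers: £3. (They sum to £4.5.)
The less price-elastic side of the market bears the larger share of a per-unit tax.

Consumers bear £1.5 per case; producers bear £3 per case.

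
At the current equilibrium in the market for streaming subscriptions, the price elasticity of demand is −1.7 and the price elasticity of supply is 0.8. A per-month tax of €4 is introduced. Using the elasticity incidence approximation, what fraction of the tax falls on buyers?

Incidence ratio: buyers' share ≈ εs / (εs + |εd|) = 0.8 / (0.8 + 1.7) = 0.32.
Supply is the less elastic side, so buyers bear the smaller share.

Buyers' share ≈ 0.32.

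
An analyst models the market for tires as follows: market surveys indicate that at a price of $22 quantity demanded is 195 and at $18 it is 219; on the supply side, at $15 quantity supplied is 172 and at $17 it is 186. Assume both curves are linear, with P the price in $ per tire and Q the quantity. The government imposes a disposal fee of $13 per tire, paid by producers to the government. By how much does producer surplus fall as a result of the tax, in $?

Demand slope: (219 − 195)/(18 − 22) = -6, so Qd = 327 − 6P.
Supply slope: (186 − 172)/(17 − 15) = 7, so Qs = 7P + 67.
Before the tax: set 327 − 6P = 7P + 67 → P* = $20, Q* = 207.
With the tax collected from producers, supply shifts: Qs = 7(P − 13) + 67.
New equilibrium: buyers pay $27, producers receive $14, Q = 165. (Wedge: Pb − Ps = 13.)
ΔPS is the trapezoid between Q = 165 and Q = 207 of height $6: ½ · (207 + 165) · 6 = $1116.

Producer surplus falls by $1116.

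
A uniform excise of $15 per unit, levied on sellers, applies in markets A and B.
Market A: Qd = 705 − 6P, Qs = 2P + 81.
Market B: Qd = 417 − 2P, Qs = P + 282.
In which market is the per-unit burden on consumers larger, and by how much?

Market B, by $1.25.

Market A: pre-tax P* = $78, Q* = 237; post-tax Q = 214.5; per-unit burden on consumers = $3.75.
Market B: pre-tax P* = $45, Q* = 327; post-tax Q = 317; per-unit burden on consumers = $5.
Difference: $3.75 vs $5 → market B is larger by $1.25.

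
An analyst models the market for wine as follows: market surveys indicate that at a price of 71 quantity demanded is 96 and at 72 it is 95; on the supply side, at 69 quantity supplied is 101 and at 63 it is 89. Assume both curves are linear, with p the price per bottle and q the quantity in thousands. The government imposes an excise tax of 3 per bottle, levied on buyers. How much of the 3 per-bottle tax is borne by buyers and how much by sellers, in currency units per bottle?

Buyers bear 2 per bottle; sellers bear 1 per bottle.

Demand slope: (95 − 96)/(72 − 71) = -1, so qd = 167 − p.
Supply slope: (89 − 101)/(63 − 69) = 2, so qs = 2p − 37.
Without the tax, 167 − p = 2p − 37 gives 3p = 204, so p* = 68 and q* = 99.
With the tax collected from buyers, demand (in seller-price terms) shifts: qd = 167 − (p + 3).
Solving gives q = 97 with buyers paying 70 and sellers receiving 67 (the 3 wedge).
Burden on buyers: 2; on sellers: 1. (They sum to 3.)
The less price-elastic side of the market bears the larger share of a per-unit tax.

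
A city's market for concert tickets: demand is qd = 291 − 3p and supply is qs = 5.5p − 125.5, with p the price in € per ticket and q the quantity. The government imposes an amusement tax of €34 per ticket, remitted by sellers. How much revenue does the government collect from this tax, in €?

Tax revenue = €2652.

Before the tax: set 291 − 3p = 5.5p − 125.5 → p* = €49, q* = 144.
With the tax collected from sellers, supply shifts: qs = 5.5(p − 34) − 125.5.
Solving gives q = 78 with consumers paying €71 and sellers receiving €37 (the €34 wedge).
Revenue = t · Q = 34 · 78 = €2652.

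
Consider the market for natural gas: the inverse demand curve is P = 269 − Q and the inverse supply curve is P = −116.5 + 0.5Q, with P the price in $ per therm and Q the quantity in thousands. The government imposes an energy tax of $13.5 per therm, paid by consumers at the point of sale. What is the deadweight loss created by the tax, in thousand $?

Inverting to Q(P) form: Qd = 269 − P; Qs = 2P + 233.
Before the tax: set 269 − P = 2P + 233 → P* = $12, Q* = 257.
With the tax collected from consumers, demand (in seller-price terms) shifts: Qd = 269 − (P + 13.5).
New equilibrium: consumers pay $21, sellers receive $7.5, Q = 248. (Wedge: Pb − Ps = 13.5.)
Quantity falls by |ΔQ| = |257 − 248| = 9.
DWL = ½ · t · |ΔQ| = ½ · 13.5 · 9 = $60.75.

Deadweight loss = $60.75 thousand.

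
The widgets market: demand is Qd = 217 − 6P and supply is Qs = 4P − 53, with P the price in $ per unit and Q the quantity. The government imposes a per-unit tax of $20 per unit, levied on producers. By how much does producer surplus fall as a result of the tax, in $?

Producer surplus falls by $372.

Without the tax, 217 − 6P = 4P − 53 gives 10P = 270, so P* = $27 and Q* = 55.
With the tax collected from producers, supply shifts: Qs = 4(P − 20) − 53.
New equilibrium: buyers pay $35, producers receive $15, Q = 7. (Wedge: Pb − Ps = 20.)
ΔPS is the trapezoid between Q = 7 and Q = 55 of height $12: ½ · (55 + 7) · 12 = $372.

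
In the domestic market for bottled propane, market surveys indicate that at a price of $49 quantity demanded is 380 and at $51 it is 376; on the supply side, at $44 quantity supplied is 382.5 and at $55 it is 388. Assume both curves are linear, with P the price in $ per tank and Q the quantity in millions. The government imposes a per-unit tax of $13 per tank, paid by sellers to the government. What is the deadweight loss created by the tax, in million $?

Demand slope: (376 − 380)/(51 − 49) = -2, so Qd = 478 − 2P.
Supply slope: (388 − 382.5)/(55 − 44) = 0.5, so Qs = 0.5P + 360.5.
Before the tax: set 478 − 2P = 0.5P + 360.5 → P* = $47, Q* = 384.
With the tax collected from sellers, supply shifts: Qs = 0.5(P − 13) + 360.5.
Solving gives Q = 378.8 with consumers paying $49.6 and sellers receiving $36.6 (the $13 wedge).
Quantity falls by |ΔQ| = |384 − 378.8| = 5.2.
DWL = ½ · t · |ΔQ| = ½ · 13 · 5.2 = $33.8.

Deadweight loss = $33.8 million.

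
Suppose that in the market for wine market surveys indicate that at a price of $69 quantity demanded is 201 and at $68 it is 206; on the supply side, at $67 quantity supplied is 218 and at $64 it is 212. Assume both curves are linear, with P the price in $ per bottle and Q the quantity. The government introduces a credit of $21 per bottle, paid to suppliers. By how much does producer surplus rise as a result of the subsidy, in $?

Demand slope: (206 − 201)/(68 − 69) = -5, so Qd = 546 − 5P.
Supply slope: (212 − 218)/(64 − 67) = 2, so Qs = 2P + 84.
Before the subsidy: set 546 − 5P = 2P + 84 → P* = $66, Q* = 216.
With a per-unit subsidy paid to suppliers, each receives P + 21 per unit sold, so supply becomes Qs = 2(P + 21) + 84.
New equilibrium: consumers pay $60, suppliers receive $81, Q = 246. (Wedge: Pb − Ps = −21.)
ΔPS is the trapezoid between Q = 246 and Q = 216 of height $15: ½ · (216 + 246) · 15 = $3465.

Producer surplus rises by $3465.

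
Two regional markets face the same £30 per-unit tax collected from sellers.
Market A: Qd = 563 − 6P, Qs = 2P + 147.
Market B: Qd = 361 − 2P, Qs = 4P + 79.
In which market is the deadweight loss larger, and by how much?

Market A: pre-tax P* = £52, Q* = 251; post-tax Q = 206; deadweight loss = £675.
Market B: pre-tax P* = £47, Q* = 267; post-tax Q = 227; deadweight loss = £600.
Difference: £675 vs £600 → market A is larger by £75.

Market A, by £75.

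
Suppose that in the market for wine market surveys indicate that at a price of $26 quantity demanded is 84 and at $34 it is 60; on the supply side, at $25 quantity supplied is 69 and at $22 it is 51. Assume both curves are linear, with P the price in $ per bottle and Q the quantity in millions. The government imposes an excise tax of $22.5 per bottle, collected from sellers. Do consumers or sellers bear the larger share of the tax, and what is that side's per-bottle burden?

Demand slope: (60 − 84)/(34 − 26) = -3, so Qd = 162 − 3P.
Supply slope: (51 − 69)/(22 − 25) = 6, so Qs = 6P − 81.
Without the tax, 162 − 3P = 6P − 81 gives 9P = 243, so P* = $27 and Q* = 81.
With the tax collected from sellers, supply shifts: Qs = 6(P − 22.5) − 81.
New equilibrium: consumers pay $42, sellers receive $19.5, Q = 36. (Wedge: Pb − Ps = 22.5.)
Per-bottle burden: consumers $15, sellers $7.5.
Consumers take the larger share because demand is less price-elastic here (demand slope 3 vs supply slope 6).
The less price-elastic side of the market bears the larger share of a per-unit tax.

Consumers bear the larger share: $15 per bottle.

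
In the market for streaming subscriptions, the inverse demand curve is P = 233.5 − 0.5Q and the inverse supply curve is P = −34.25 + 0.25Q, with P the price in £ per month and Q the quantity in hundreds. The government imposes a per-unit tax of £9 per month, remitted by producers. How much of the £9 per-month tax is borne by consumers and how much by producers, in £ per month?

Consumers bear £6 per month; producers bear £3 per month.

Inverting to Q(P) form: Qd = 467 − 2P; Qs = 4P + 137.
Before the tax: set 467 − 2P = 4P + 137 → P* = £55, Q* = 357.
With the tax collected from producers, supply shifts: Qs = 4(P − 9) + 137.
Solving gives Q = 345 with consumers paying £61 and producers receiving £52 (the £9 wedge).
Burden on consumers: £6; on producers: £3. (They sum to £9.)
The less price-elastic side of the market bears the larger share of a per-unit tax.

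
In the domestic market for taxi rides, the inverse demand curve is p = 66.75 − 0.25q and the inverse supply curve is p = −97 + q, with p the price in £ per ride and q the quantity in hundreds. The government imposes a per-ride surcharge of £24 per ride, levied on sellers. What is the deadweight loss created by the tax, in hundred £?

Rewrite in direct form: qd = 267 − 4p and qs = p + 97.
Before the tax: set 267 − 4p = p + 97 → p* = £34, q* = 131.
With the tax collected from sellers, supply shifts: qs = (p − 24) + 97.
Solving gives q = 111.8 with buyers paying £38.8 and sellers receiving £14.8 (the £24 wedge).
Quantity falls by |ΔQ| = |131 − 111.8| = 19.2.
DWL = ½ · t · |ΔQ| = ½ · 24 · 19.2 = £230.4.

Deadweight loss = £230.4 hundred.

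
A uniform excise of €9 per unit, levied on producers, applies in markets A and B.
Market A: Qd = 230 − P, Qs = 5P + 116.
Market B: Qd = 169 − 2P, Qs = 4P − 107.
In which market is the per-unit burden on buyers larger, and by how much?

Market A: pre-tax P* = €19, Q* = 211; post-tax Q = 203.5; per-unit burden on buyers = €7.5.
Market B: pre-tax P* = €46, Q* = 77; post-tax Q = 65; per-unit burden on buyers = €6.
Difference: €7.5 vs €6 → market A is larger by €1.5.

Market A, by €1.5.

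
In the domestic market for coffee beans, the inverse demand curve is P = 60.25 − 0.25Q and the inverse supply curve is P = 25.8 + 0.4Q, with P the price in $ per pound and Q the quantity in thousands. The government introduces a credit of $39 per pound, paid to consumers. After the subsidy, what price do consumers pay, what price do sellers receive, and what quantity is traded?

Consumers pay $32; sellers receive $71; quantity = 113.

Rewrite in direct form: Qd = 241 − 4P and Qs = 2.5P − 64.5.
Without the subsidy, 241 − 4P = 2.5P − 64.5 gives 6.5P = 305.5, so P* = $47 and Q* = 53.
With a per-unit subsidy paid to consumers, each effectively pays P − 39, so demand becomes Qd = 241 − 4(P − 39).
Solving gives Q = 113 with consumers paying $32 and sellers receiving $71 (the $39 wedge).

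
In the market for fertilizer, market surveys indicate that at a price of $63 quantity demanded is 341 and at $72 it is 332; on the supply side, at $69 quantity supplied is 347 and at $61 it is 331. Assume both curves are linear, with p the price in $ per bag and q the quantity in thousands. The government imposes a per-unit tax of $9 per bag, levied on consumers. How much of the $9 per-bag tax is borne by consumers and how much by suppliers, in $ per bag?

Demand slope: (332 − 341)/(72 − 63) = -1, so qd = 404 − p.
Supply slope: (331 − 347)/(61 − 69) = 2, so qs = 2p + 209.
Before the tax: set 404 − p = 2p + 209 → p* = $65, q* = 339.
With the tax collected from consumers, demand (in seller-price terms) shifts: qd = 404 − (p + 9).
Solving gives q = 333 with consumers paying $71 and suppliers receiving $62 (the $9 wedge).
Burden on consumers: $6; on suppliers: $3. (They sum to $9.)
The less price-elastic side of the market bears the larger share of a per-unit tax.

Consumers bear $6 per bag; suppliers bear $3 per bag.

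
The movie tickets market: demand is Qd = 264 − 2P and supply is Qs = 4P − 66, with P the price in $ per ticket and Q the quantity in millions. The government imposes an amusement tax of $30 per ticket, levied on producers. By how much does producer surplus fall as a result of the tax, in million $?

Before the tax: set 264 − 2P = 4P − 66 → P* = $55, Q* = 154.
With the tax collected from producers, supply shifts: Qs = 4(P − 30) − 66.
New equilibrium: consumers pay $75, producers receive $45, Q = 114. (Wedge: Pb − Ps = 30.)
ΔPS is the trapezoid between Q = 114 and Q = 154 of height $10: ½ · (154 + 114) · 10 = $1340.

Producer surplus falls by $1340 million.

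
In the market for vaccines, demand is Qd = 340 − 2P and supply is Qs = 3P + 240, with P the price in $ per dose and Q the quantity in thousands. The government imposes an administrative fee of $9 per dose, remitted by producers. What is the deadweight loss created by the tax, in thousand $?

Deadweight loss = $48.6 thousand.

Without the tax, 340 − 2P = 3P + 240 gives 5P = 100, so P* = $20 and Q* = 300.
With the tax collected from producers, supply shifts: Qs = 3(P − 9) + 240.
New equilibrium: consumers pay $25.4, producers receive $16.4, Q = 289.2. (Wedge: Pb − Ps = 9.)
Quantity falls by |ΔQ| = |300 − 289.2| = 10.8.
DWL = ½ · t · |ΔQ| = ½ · 9 · 10.8 = $48.6.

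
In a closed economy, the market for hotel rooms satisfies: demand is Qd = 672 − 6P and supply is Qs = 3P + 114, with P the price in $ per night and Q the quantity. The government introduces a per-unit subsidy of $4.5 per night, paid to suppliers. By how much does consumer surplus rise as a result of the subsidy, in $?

Consumer surplus rises by $456.75.

Without the subsidy, 672 − 6P = 3P + 114 gives 9P = 558, so P* = $62 and Q* = 300.
With a per-unit subsidy paid to suppliers, each receives P + 4.5 per unit sold, so supply becomes Qs = 3(P + 4.5) + 114.
Solving gives Q = 309 with buyers paying $60.5 and suppliers receiving $65 (the $4.5 wedge).
ΔCS is the trapezoid between Q = 309 and Q = 300 of height $1.5: ½ · (300 + 309) · 1.5 = $456.75.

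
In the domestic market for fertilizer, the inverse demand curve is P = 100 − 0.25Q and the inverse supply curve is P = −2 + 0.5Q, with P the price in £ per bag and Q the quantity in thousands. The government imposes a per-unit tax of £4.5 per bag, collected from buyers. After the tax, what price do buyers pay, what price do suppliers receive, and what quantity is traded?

Rewrite in direct form: Qd = 400 − 4P and Qs = 2P + 4.
Without the tax, 400 − 4P = 2P + 4 gives 6P = 396, so P* = £66 and Q* = 136.
With the tax collected from buyers, demand (in seller-price terms) shifts: Qd = 400 − 4(P + 4.5).
Solving gives Q = 130 with buyers paying £67.5 and suppliers receiving £63 (the £4.5 wedge).

Buyers pay £67.5; suppliers receive £63; quantity = 130.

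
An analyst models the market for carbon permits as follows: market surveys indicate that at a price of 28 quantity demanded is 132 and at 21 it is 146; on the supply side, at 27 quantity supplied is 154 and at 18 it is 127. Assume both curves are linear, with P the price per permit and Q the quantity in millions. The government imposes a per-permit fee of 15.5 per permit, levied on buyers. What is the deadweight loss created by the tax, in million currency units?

Demand slope: (146 − 132)/(21 − 28) = -2, so Qd = 188 − 2P.
Supply slope: (127 − 154)/(18 − 27) = 3, so Qs = 3P + 73.
Before the tax: set 188 − 2P = 3P + 73 → P* = 23, Q* = 142.
With the tax collected from buyers, demand (in seller-price terms) shifts: Qd = 188 − 2(P + 15.5).
New equilibrium: buyers pay 32.3, producers receive 16.8, Q = 123.4. (Wedge: Pb − Ps = 15.5.)
Quantity falls by |ΔQ| = |142 − 123.4| = 18.6.
DWL = ½ · t · |ΔQ| = ½ · 15.5 · 18.6 = 144.15.

Deadweight loss = 144.15 million.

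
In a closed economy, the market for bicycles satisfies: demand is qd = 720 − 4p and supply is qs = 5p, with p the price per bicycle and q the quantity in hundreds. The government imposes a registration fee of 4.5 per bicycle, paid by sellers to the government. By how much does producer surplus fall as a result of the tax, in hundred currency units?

Producer surplus falls by 790 hundred.

Before the tax: set 720 − 4p = 5p → p* = 80, q* = 400.
With the tax collected from sellers, supply shifts: qs = 5(p − 4.5).
New equilibrium: consumers pay 82.5, sellers receive 78, q = 390. (Wedge: pb − ps = 4.5.)
ΔPS is the trapezoid between Q = 390 and Q = 400 of height 2: ½ · (400 + 390) · 2 = 790.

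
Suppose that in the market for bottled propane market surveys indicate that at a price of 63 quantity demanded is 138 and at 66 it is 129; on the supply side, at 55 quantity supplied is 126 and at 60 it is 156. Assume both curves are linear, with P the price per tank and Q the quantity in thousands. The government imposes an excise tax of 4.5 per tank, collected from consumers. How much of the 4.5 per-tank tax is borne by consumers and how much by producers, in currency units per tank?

Consumers bear 3 per tank; producers bear 1.5 per tank.

Demand slope: (129 − 138)/(66 − 63) = -3, so Qd = 327 − 3P.
Supply slope: (156 − 126)/(60 − 55) = 6, so Qs = 6P − 204.
Before the tax: set 327 − 3P = 6P − 204 → P* = 59, Q* = 150.
With the tax collected from consumers, demand (in seller-price terms) shifts: Qd = 327 − 3(P + 4.5).
Solving gives Q = 141 with consumers paying 62 and producers receiving 57.5 (the 4.5 wedge).
Burden on consumers: 3; on producers: 1.5. (They sum to 4.5.)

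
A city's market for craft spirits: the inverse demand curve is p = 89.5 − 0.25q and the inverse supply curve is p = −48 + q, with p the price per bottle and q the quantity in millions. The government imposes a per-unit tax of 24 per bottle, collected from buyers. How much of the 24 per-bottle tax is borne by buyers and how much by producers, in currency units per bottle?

Buyers bear 4.8 per bottle; producers bear 19.2 per bottle.

Rewrite in direct form: qd = 358 − 4p and qs = p + 48.
Before the tax: set 358 − 4p = p + 48 → p* = 62, q* = 110.
With the tax collected from buyers, demand (in seller-price terms) shifts: qd = 358 − 4(p + 24).
Solving gives q = 90.8 with buyers paying 66.8 and producers receiving 42.8 (the 24 wedge).
Burden on buyers: 4.8; on producers: 19.2. (They sum to 24.)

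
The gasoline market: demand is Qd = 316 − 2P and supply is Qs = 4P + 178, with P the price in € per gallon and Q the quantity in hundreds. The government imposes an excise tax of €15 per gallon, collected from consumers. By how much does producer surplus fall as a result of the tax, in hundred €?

Producer surplus falls by €1300 hundred.

Before the tax: set 316 − 2P = 4P + 178 → P* = €23, Q* = 270.
With the tax collected from consumers, demand (in seller-price terms) shifts: Qd = 316 − 2(P + 15).
New equilibrium: consumers pay €33, suppliers receive €18, Q = 250. (Wedge: Pb − Ps = 15.)
ΔPS is the trapezoid between Q = 250 and Q = 270 of height €5: ½ · (270 + 250) · 5 = €1300.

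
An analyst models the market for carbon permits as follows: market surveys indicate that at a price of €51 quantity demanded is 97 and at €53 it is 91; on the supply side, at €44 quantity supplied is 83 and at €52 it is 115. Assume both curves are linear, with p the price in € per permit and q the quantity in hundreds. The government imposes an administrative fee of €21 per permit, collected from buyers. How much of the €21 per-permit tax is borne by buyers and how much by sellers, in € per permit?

Buyers bear €12 per permit; sellers bear €9 per permit.

Demand slope: (91 − 97)/(53 − 51) = -3, so qd = 250 − 3p.
Supply slope: (115 − 83)/(52 − 44) = 4, so qs = 4p − 93.
Without the tax, 250 − 3p = 4p − 93 gives 7p = 343, so p* = €49 and q* = 103.
With the tax collected from buyers, demand (in seller-price terms) shifts: qd = 250 − 3(p + 21).
Solving gives q = 67 with buyers paying €61 and sellers receiving €40 (the €21 wedge).
Burden on buyers: €12; on sellers: €9. (They sum to €21.)
The less price-elastic side of the market bears the larger share of a per-unit tax.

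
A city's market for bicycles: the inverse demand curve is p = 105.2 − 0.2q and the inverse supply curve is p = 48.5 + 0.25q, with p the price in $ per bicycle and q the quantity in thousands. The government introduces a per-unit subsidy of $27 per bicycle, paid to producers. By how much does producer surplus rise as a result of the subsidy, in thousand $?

Producer surplus rises by $2340 thousand.

Rewrite in direct form: qd = 526 − 5p and qs = 4p − 194.
Before the subsidy: set 526 − 5p = 4p − 194 → p* = $80, q* = 126.
With a per-unit subsidy paid to producers, each receives p + 27 per unit sold, so supply becomes qs = 4(p + 27) − 194.
New equilibrium: consumers pay $68, producers receive $95, q = 186. (Wedge: pb − ps = −27.)
ΔPS is the trapezoid between Q = 186 and Q = 126 of height $15: ½ · (126 + 186) · 15 = $2340.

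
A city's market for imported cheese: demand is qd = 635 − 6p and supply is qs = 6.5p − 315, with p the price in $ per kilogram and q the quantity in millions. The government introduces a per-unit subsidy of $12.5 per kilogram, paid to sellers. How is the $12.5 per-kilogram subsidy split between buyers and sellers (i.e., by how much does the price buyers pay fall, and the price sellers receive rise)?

Before the subsidy: set 635 − 6p = 6.5p − 315 → p* = $76, q* = 179.
With a per-unit subsidy paid to sellers, each receives p + 12.5 per unit sold, so supply becomes qs = 6.5(p + 12.5) − 315.
New equilibrium: buyers pay $69.5, sellers receive $82, q = 218. (Wedge: pb − ps = −12.5.)
Gain to buyers: $6.5; to sellers: $6. (They sum to $12.5.)

Buyers gain $6.5 per kilogram; sellers gain $6 per kilogram.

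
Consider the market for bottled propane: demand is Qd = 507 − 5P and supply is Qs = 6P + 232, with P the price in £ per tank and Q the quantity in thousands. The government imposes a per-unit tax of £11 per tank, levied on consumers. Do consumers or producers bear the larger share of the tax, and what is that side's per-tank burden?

Before the tax: set 507 − 5P = 6P + 232 → P* = £25, Q* = 382.
With the tax collected from consumers, demand (in seller-price terms) shifts: Qd = 507 − 5(P + 11).
New equilibrium: consumers pay £31, producers receive £20, Q = 352. (Wedge: Pb − Ps = 11.)
Per-tank burden: consumers £6, producers £5.
Consumers take the larger share because demand is less price-elastic here (demand slope 5 vs supply slope 6).
The less price-elastic side of the market bears the larger share of a per-unit tax.

Consumers bear the larger share: £6 per tank.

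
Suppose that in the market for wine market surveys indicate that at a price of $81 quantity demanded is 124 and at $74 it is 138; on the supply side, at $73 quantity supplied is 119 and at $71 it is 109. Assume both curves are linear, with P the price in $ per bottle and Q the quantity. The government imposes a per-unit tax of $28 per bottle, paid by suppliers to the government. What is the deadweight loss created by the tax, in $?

Deadweight loss = $560.

Demand slope: (138 − 124)/(74 − 81) = -2, so Qd = 286 − 2P.
Supply slope: (109 − 119)/(71 − 73) = 5, so Qs = 5P − 246.
Without the tax, 286 − 2P = 5P − 246 gives 7P = 532, so P* = $76 and Q* = 134.
With the tax collected from suppliers, supply shifts: Qs = 5(P − 28) − 246.
New equilibrium: buyers pay $96, suppliers receive $68, Q = 94. (Wedge: Pb − Ps = 28.)
Quantity falls by |ΔQ| = |134 − 94| = 40.
DWL = ½ · t · |ΔQ| = ½ · 28 · 40 = $560.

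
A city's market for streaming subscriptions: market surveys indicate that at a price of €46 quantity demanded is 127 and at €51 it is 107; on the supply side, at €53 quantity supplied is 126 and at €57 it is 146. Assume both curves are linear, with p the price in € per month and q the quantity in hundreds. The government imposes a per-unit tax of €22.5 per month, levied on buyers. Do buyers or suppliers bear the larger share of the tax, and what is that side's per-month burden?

Demand slope: (107 − 127)/(51 − 46) = -4, so qd = 311 − 4p.
Supply slope: (146 − 126)/(57 − 53) = 5, so qs = 5p − 139.
Without the tax, 311 − 4p = 5p − 139 gives 9p = 450, so p* = €50 and q* = 111.
With the tax collected from buyers, demand (in seller-price terms) shifts: qd = 311 − 4(p + 22.5).
Solving gives q = 61 with buyers paying €62.5 and suppliers receiving €40 (the €22.5 wedge).
Per-month burden: buyers €12.5, suppliers €10.
Buyers take the larger share because demand is less price-elastic here (demand slope 4 vs supply slope 5).
The less price-elastic side of the market bears the larger share of a per-unit tax.

Buyers bear the larger share: €12.5 per month.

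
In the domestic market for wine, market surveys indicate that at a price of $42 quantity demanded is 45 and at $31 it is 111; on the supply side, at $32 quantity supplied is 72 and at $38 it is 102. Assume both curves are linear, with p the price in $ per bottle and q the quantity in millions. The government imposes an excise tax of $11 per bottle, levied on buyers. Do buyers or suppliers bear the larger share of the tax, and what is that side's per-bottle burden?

Suppliers bear the larger share: $6 per bottle.

Demand slope: (111 − 45)/(31 − 42) = -6, so qd = 297 − 6p.
Supply slope: (102 − 72)/(38 − 32) = 5, so qs = 5p − 88.
Before the tax: set 297 − 6p = 5p − 88 → p* = $35, q* = 87.
With the tax collected from buyers, demand (in seller-price terms) shifts: qd = 297 − 6(p + 11).
New equilibrium: buyers pay $40, suppliers receive $29, q = 57. (Wedge: pb − ps = 11.)
Per-bottle burden: buyers $5, suppliers $6.
Suppliers take the larger share because supply is less price-elastic here (demand slope 6 vs supply slope 5).
The less price-elastic side of the market bears the larger share of a per-unit tax.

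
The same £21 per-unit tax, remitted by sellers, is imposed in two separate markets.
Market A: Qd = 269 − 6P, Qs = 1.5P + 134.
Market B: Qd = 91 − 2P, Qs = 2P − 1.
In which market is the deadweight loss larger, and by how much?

Market A, by £44.1.

Market A: pre-tax P* = £18, Q* = 161; post-tax Q = 135.8; deadweight loss = £264.6.
Market B: pre-tax P* = £23, Q* = 45; post-tax Q = 24; deadweight loss = £220.5.
Difference: £264.6 vs £220.5 → market A is larger by £44.1.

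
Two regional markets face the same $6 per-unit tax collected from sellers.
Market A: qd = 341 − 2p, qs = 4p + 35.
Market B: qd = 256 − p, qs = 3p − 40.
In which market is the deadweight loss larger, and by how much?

Market A, by $10.5.

Market A: pre-tax p* = $51, q* = 239; post-tax q = 231; deadweight loss = $24.
Market B: pre-tax p* = $74, q* = 182; post-tax q = 177.5; deadweight loss = $13.5.
Difference: $24 vs $13.5 → market A is larger by $10.5.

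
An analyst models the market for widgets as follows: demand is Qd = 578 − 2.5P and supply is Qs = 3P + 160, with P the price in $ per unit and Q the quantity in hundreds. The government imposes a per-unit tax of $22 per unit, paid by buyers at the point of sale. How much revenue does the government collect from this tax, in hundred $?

Tax revenue = $7876 hundred.

Before the tax: set 578 − 2.5P = 3P + 160 → P* = $76, Q* = 388.
With the tax collected from buyers, demand (in seller-price terms) shifts: Qd = 578 − 2.5(P + 22).
New equilibrium: buyers pay $88, suppliers receive $66, Q = 358. (Wedge: Pb − Ps = 22.)
Revenue = t · Q = 22 · 358 = $7876.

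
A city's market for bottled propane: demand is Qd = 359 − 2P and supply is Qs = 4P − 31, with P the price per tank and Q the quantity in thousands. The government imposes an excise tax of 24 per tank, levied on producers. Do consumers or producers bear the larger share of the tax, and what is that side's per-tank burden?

Consumers bear the larger share: 16 per tank.

Without the tax, 359 − 2P = 4P − 31 gives 6P = 390, so P* = 65 and Q* = 229.
With the tax collected from producers, supply shifts: Qs = 4(P − 24) − 31.
New equilibrium: consumers pay 81, producers receive 57, Q = 197. (Wedge: Pb − Ps = 24.)
Per-tank burden: consumers 16, producers 8.
Consumers take the larger share because demand is less price-elastic here (demand slope 2 vs supply slope 4).
The less price-elastic side of the market bears the larger share of a per-unit tax.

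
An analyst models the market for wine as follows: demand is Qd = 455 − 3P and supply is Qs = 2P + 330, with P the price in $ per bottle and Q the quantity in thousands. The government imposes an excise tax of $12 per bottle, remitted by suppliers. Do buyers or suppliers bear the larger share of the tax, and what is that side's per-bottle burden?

Without the tax, 455 − 3P = 2P + 330 gives 5P = 125, so P* = $25 and Q* = 380.
With the tax collected from suppliers, supply shifts: Qs = 2(P − 12) + 330.
New equilibrium: buyers pay $29.8, suppliers receive $17.8, Q = 365.6. (Wedge: Pb − Ps = 12.)
Per-bottle burden: buyers $4.8, suppliers $7.2.
Suppliers take the larger share because supply is less price-elastic here (demand slope 3 vs supply slope 2).
The less price-elastic side of the market bears the larger share of a per-unit tax.

Suppliers bear the larger share: $7.2 per bottle.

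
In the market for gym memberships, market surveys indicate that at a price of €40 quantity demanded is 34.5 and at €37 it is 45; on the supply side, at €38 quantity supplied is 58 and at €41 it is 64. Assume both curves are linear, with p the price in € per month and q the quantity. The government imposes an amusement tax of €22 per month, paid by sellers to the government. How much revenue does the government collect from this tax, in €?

Demand slope: (45 − 34.5)/(37 − 40) = -3.5, so qd = 174.5 − 3.5p.
Supply slope: (64 − 58)/(41 − 38) = 2, so qs = 2p − 18.
Without the tax, 174.5 − 3.5p = 2p − 18 gives 5.5p = 192.5, so p* = €35 and q* = 52.
With the tax collected from sellers, supply shifts: qs = 2(p − 22) − 18.
New equilibrium: consumers pay €43, sellers receive €21, q = 24. (Wedge: pb − ps = 22.)
Revenue = t · Q = 22 · 24 = €528.

Tax revenue = €528.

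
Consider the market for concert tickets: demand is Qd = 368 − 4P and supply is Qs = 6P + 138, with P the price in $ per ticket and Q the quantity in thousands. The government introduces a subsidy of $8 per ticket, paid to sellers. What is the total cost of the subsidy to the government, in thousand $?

Before the subsidy: set 368 − 4P = 6P + 138 → P* = $23, Q* = 276.
With a per-unit subsidy paid to sellers, each receives P + 8 per unit sold, so supply becomes Qs = 6(P + 8) + 138.
New equilibrium: buyers pay $18.2, sellers receive $26.2, Q = 295.2. (Wedge: Pb − Ps = −8.)
Outlay = t · Q = 8 · 295.2 = $2361.6.

Government outlay = $2361.6 thousand.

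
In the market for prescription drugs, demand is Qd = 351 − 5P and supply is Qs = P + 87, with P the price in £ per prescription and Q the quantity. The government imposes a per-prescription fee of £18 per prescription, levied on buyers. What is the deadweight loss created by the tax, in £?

Without the tax, 351 − 5P = P + 87 gives 6P = 264, so P* = £44 and Q* = 131.
With the tax collected from buyers, demand (in seller-price terms) shifts: Qd = 351 − 5(P + 18).
Solving gives Q = 116 with buyers paying £47 and producers receiving £29 (the £18 wedge).
Quantity falls by |ΔQ| = |131 − 116| = 15.
DWL = ½ · t · |ΔQ| = ½ · 18 · 15 = £135.

Deadweight loss = £135.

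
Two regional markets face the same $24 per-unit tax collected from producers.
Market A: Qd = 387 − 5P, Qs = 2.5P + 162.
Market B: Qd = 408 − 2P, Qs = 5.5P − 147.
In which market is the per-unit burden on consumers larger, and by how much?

Market A: pre-tax P* = $30, Q* = 237; post-tax Q = 197; per-unit burden on consumers = $8.
Market B: pre-tax P* = $74, Q* = 260; post-tax Q = 224.8; per-unit burden on consumers = $17.6.
Difference: $8 vs $17.6 → market B is larger by $9.6.

Market B, by $9.6.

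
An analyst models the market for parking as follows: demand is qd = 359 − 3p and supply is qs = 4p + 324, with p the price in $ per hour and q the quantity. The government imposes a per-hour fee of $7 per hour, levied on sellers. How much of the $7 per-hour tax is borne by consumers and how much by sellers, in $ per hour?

Before the tax: set 359 − 3p = 4p + 324 → p* = $5, q* = 344.
With the tax collected from sellers, supply shifts: qs = 4(p − 7) + 324.
New equilibrium: consumers pay $9, sellers receive $2, q = 332. (Wedge: pb − ps = 7.)
Burden on consumers: $4; on sellers: $3. (They sum to $7.)
The less price-elastic side of the market bears the larger share of a per-unit tax.

Consumers bear $4 per hour; sellers bear $3 per hour.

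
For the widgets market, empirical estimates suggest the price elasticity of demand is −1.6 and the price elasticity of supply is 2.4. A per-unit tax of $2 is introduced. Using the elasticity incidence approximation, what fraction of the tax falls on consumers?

Incidence ratio: consumers' share ≈ εs / (εs + |εd|) = 2.4 / (2.4 + 1.6) = 0.6.
Supply is the more elastic side, so consumers bear the larger share.

Consumers' share ≈ 0.6.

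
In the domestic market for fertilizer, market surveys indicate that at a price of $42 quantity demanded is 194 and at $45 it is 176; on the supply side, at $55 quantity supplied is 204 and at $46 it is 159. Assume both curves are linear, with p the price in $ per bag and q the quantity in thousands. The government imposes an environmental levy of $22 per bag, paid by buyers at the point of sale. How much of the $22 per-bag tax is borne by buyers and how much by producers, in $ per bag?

Demand slope: (176 − 194)/(45 − 42) = -6, so qd = 446 − 6p.
Supply slope: (159 − 204)/(46 − 55) = 5, so qs = 5p − 71.
Without the tax, 446 − 6p = 5p − 71 gives 11p = 517, so p* = $47 and q* = 164.
With the tax collected from buyers, demand (in seller-price terms) shifts: qd = 446 − 6(p + 22).
New equilibrium: buyers pay $57, producers receive $35, q = 104. (Wedge: pb − ps = 22.)
Burden on buyers: $10; on producers: $12. (They sum to $22.)
The less price-elastic side of the market bears the larger share of a per-unit tax.

Buyers bear $10 per bag; producers bear $12 per bag.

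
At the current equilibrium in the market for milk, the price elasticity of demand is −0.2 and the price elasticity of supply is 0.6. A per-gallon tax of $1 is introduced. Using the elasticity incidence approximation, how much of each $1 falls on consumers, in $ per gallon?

Incidence ratio: consumers' share ≈ εs / (εs + |εd|) = 0.6 / (0.6 + 0.2) = 0.75.
So consumers bear ≈ 0.75 × $1 = $0.75; producers bear $0.25.

Consumers bear ≈ $0.75 per gallon.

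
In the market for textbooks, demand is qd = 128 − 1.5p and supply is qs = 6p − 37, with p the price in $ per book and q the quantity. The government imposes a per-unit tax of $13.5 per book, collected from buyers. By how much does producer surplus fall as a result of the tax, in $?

Without the tax, 128 − 1.5p = 6p − 37 gives 7.5p = 165, so p* = $22 and q* = 95.
With the tax collected from buyers, demand (in seller-price terms) shifts: qd = 128 − 1.5(p + 13.5).
New equilibrium: buyers pay $32.8, suppliers receive $19.3, q = 78.8. (Wedge: pb − ps = 13.5.)
ΔPS is the trapezoid between Q = 78.8 and Q = 95 of height $2.7: ½ · (95 + 78.8) · 2.7 = $234.63.

Producer surplus falls by $234.63.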